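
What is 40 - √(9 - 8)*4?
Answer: 36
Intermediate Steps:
40 - √(9 - 8)*4 = 40 - √1*4 = 40 - 1*1*4 = 40 - 1*4 = 40 - 4 = 36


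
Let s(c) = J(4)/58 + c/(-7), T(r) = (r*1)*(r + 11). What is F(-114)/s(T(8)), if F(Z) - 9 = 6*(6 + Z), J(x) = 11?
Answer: 28826/971 ≈ 29.687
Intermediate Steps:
T(r) = r*(11 + r)
F(Z) = 45 + 6*Z (F(Z) = 9 + 6*(6 + Z) = 9 + (36 + 6*Z) = 45 + 6*Z)
s(c) = 11/58 - c/7 (s(c) = 11/58 + c/(-7) = 11*(1/58) + c*(-⅐) = 11/58 - c/7)
F(-114)/s(T(8)) = (45 + 6*(-114))/(11/58 - 8*(11 + 8)/7) = (45 - 684)/(11/58 - 8*19/7) = -639/(11/58 - ⅐*152) = -639/(11/58 - 152/7) = -639/(-8739/406) = -639*(-406/8739) = 28826/971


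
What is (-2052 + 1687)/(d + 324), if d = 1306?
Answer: -73/326 ≈ -0.22393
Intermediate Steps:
(-2052 + 1687)/(d + 324) = (-2052 + 1687)/(1306 + 324) = -365/1630 = -365*1/1630 = -73/326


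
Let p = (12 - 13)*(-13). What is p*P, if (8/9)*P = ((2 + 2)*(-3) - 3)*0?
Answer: 0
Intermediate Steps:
p = 13 (p = -1*(-13) = 13)
P = 0 (P = 9*(((2 + 2)*(-3) - 3)*0)/8 = 9*((4*(-3) - 3)*0)/8 = 9*((-12 - 3)*0)/8 = 9*(-15*0)/8 = (9/8)*0 = 0)
p*P = 13*0 = 0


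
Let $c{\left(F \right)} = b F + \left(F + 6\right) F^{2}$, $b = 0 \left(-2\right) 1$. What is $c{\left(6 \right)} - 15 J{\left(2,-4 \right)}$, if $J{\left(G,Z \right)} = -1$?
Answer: $447$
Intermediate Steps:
$b = 0$ ($b = 0 \cdot 1 = 0$)
$c{\left(F \right)} = F^{2} \left(6 + F\right)$ ($c{\left(F \right)} = 0 F + \left(F + 6\right) F^{2} = 0 + \left(6 + F\right) F^{2} = 0 + F^{2} \left(6 + F\right) = F^{2} \left(6 + F\right)$)
$c{\left(6 \right)} - 15 J{\left(2,-4 \right)} = 6^{2} \left(6 + 6\right) - -15 = 36 \cdot 12 + 15 = 432 + 15 = 447$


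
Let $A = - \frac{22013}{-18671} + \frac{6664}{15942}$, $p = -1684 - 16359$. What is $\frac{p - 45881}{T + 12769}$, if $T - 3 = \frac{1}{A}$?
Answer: $- \frac{15193289797980}{3035764515481} \approx -5.0048$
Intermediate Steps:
$p = -18043$ ($p = -1684 - 16359 = -18043$)
$A = \frac{237677395}{148826541}$ ($A = \left(-22013\right) \left(- \frac{1}{18671}\right) + 6664 \cdot \frac{1}{15942} = \frac{22013}{18671} + \frac{3332}{7971} = \frac{237677395}{148826541} \approx 1.597$)
$T = \frac{861858726}{237677395}$ ($T = 3 + \frac{1}{\frac{237677395}{148826541}} = 3 + \frac{148826541}{237677395} = \frac{861858726}{237677395} \approx 3.6262$)
$\frac{p - 45881}{T + 12769} = \frac{-18043 - 45881}{\frac{861858726}{237677395} + 12769} = - \frac{63924}{\frac{3035764515481}{237677395}} = \left(-63924\right) \frac{237677395}{3035764515481} = - \frac{15193289797980}{3035764515481}$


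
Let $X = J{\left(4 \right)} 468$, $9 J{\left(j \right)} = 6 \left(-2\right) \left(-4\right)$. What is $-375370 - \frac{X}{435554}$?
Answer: $- \frac{81746953738}{217777} \approx -3.7537 \cdot 10^{5}$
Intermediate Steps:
$J{\left(j \right)} = \frac{16}{3}$ ($J{\left(j \right)} = \frac{6 \left(-2\right) \left(-4\right)}{9} = \frac{\left(-12\right) \left(-4\right)}{9} = \frac{1}{9} \cdot 48 = \frac{16}{3}$)
$X = 2496$ ($X = \frac{16}{3} \cdot 468 = 2496$)
$-375370 - \frac{X}{435554} = -375370 - \frac{2496}{435554} = -375370 - 2496 \cdot \frac{1}{435554} = -375370 - \frac{1248}{217777} = - \frac{81746953738}{217777}$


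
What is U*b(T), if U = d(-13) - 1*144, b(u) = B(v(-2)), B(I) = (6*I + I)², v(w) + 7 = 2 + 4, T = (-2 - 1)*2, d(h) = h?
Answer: -7693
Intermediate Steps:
T = -6 (T = -3*2 = -6)
v(w) = -1 (v(w) = -7 + (2 + 4) = -7 + 6 = -1)
B(I) = 49*I² (B(I) = (7*I)² = 49*I²)
b(u) = 49 (b(u) = 49*(-1)² = 49*1 = 49)
U = -157 (U = -13 - 1*144 = -13 - 144 = -157)
U*b(T) = -157*49 = -7693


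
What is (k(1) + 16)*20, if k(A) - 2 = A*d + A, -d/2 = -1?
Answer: 420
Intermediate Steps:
d = 2 (d = -2*(-1) = 2)
k(A) = 2 + 3*A (k(A) = 2 + (A*2 + A) = 2 + (2*A + A) = 2 + 3*A)
(k(1) + 16)*20 = ((2 + 3*1) + 16)*20 = ((2 + 3) + 16)*20 = (5 + 16)*20 = 21*20 = 420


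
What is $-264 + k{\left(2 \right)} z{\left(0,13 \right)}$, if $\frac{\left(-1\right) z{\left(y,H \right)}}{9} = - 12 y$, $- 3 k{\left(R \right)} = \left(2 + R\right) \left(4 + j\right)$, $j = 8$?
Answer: $-264$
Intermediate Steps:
$k{\left(R \right)} = -8 - 4 R$ ($k{\left(R \right)} = - \frac{\left(2 + R\right) \left(4 + 8\right)}{3} = - \frac{\left(2 + R\right) 12}{3} = - \frac{24 + 12 R}{3} = -8 - 4 R$)
$z{\left(y,H \right)} = 108 y$ ($z{\left(y,H \right)} = - 9 \left(- 12 y\right) = 108 y$)
$-264 + k{\left(2 \right)} z{\left(0,13 \right)} = -264 + \left(-8 - 8\right) 108 \cdot 0 = -264 + \left(-8 - 8\right) 0 = -264 - 0 = -264 + 0 = -264$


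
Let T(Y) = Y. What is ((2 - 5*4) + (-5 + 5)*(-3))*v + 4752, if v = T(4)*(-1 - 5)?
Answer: 5184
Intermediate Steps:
v = -24 (v = 4*(-1 - 5) = 4*(-6) = -24)
((2 - 5*4) + (-5 + 5)*(-3))*v + 4752 = ((2 - 5*4) + (-5 + 5)*(-3))*(-24) + 4752 = ((2 - 20) + 0*(-3))*(-24) + 4752 = (-18 + 0)*(-24) + 4752 = -18*(-24) + 4752 = 432 + 4752 = 5184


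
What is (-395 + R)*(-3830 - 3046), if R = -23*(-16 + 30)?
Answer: 4930092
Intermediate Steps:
R = -322 (R = -23*14 = -322)
(-395 + R)*(-3830 - 3046) = (-395 - 322)*(-3830 - 3046) = -717*(-6876) = 4930092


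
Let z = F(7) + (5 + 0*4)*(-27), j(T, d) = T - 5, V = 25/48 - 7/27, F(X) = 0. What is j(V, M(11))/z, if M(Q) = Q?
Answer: 2047/58320 ≈ 0.035099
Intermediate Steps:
V = 113/432 (V = 25*(1/48) - 7*1/27 = 25/48 - 7/27 = 113/432 ≈ 0.26157)
j(T, d) = -5 + T
z = -135 (z = 0 + (5 + 0*4)*(-27) = 0 + (5 + 0)*(-27) = 0 + 5*(-27) = 0 - 135 = -135)
j(V, M(11))/z = (-5 + 113/432)/(-135) = -2047/432*(-1/135) = 2047/58320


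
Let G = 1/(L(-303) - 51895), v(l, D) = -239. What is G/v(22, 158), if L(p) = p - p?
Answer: 1/12402905 ≈ 8.0626e-8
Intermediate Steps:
L(p) = 0
G = -1/51895 (G = 1/(0 - 51895) = 1/(-51895) = -1/51895 ≈ -1.9270e-5)
G/v(22, 158) = -1/51895/(-239) = -1/51895*(-1/239) = 1/12402905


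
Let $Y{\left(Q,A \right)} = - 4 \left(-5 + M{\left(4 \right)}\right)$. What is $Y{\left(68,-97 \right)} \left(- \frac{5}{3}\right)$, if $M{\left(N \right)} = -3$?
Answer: $- \frac{160}{3} \approx -53.333$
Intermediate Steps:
$Y{\left(Q,A \right)} = 32$ ($Y{\left(Q,A \right)} = - 4 \left(-5 - 3\right) = \left(-4\right) \left(-8\right) = 32$)
$Y{\left(68,-97 \right)} \left(- \frac{5}{3}\right) = 32 \left(- \frac{5}{3}\right) = - \frac{160}{3}$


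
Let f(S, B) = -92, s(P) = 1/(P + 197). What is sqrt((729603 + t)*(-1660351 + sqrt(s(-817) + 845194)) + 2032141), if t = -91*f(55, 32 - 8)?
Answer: sqrt(-4710035890790896 + 9150890*sqrt(81223143245))/62 ≈ 1.1066e+6*I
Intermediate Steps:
s(P) = 1/(197 + P)
t = 8372 (t = -91*(-92) = 8372)
sqrt((729603 + t)*(-1660351 + sqrt(s(-817) + 845194)) + 2032141) = sqrt((729603 + 8372)*(-1660351 + sqrt(1/(197 - 817) + 845194)) + 2032141) = sqrt(737975*(-1660351 + sqrt(1/(-620) + 845194)) + 2032141) = sqrt(737975*(-1660351 + sqrt(-1/620 + 845194)) + 2032141) = sqrt(737975*(-1660351 + sqrt(524020279/620)) + 2032141) = sqrt(737975*(-1660351 + sqrt(81223143245)/310) + 2032141) = sqrt((-1225297529225 + 147595*sqrt(81223143245)/62) + 2032141) = sqrt(-1225295497084 + 147595*sqrt(81223143245)/62)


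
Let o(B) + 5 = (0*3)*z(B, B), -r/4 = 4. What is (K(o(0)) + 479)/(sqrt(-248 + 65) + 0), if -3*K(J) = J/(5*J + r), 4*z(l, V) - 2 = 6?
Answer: -58912*I*sqrt(183)/22509 ≈ -35.406*I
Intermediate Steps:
z(l, V) = 2 (z(l, V) = 1/2 + (1/4)*6 = 1/2 + 3/2 = 2)
r = -16 (r = -4*4 = -16)
o(B) = -5 (o(B) = -5 + (0*3)*2 = -5 + 0*2 = -5 + 0 = -5)
K(J) = -J/(3*(-16 + 5*J)) (K(J) = -J/(3*(5*J - 16)) = -J/(3*(-16 + 5*J)))
(K(o(0)) + 479)/(sqrt(-248 + 65) + 0) = (-1*(-5)/(-48 + 15*(-5)) + 479)/(sqrt(-248 + 65) + 0) = (-1*(-5)/(-48 - 75) + 479)/(sqrt(-183) + 0) = (-1*(-5)/(-123) + 479)/(I*sqrt(183) + 0) = (-1*(-5)*(-1/123) + 479)/((I*sqrt(183))) = (-5/123 + 479)*(-I*sqrt(183)/183) = 58912*(-I*sqrt(183)/183)/123 = -58912*I*sqrt(183)/22509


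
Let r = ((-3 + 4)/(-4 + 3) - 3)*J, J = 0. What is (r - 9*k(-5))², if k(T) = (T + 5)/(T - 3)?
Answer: 0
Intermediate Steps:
k(T) = (5 + T)/(-3 + T)
r = 0 (r = ((-3 + 4)/(-4 + 3) - 3)*0 = (1/(-1) - 3)*0 = (1*(-1) - 3)*0 = (-1 - 3)*0 = -4*0 = 0)
(r - 9*k(-5))² = (0 - 9*(5 - 5)/(-3 - 5))² = (0 - 9*0/(-8))² = (0 - (-9)*0/8)² = (0 - 9*0)² = (0 + 0)² = 0² = 0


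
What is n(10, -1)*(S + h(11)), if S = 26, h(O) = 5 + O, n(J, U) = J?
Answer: 420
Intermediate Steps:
n(10, -1)*(S + h(11)) = 10*(26 + (5 + 11)) = 10*(26 + 16) = 10*42 = 420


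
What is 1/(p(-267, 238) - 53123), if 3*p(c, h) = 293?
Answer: -3/159076 ≈ -1.8859e-5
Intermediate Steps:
p(c, h) = 293/3 (p(c, h) = (⅓)*293 = 293/3)
1/(p(-267, 238) - 53123) = 1/(293/3 - 53123) = 1/(-159076/3) = -3/159076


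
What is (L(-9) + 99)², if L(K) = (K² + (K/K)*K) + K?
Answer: 26244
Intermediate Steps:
L(K) = K² + 2*K (L(K) = (K² + 1*K) + K = (K² + K) + K = (K + K²) + K = K² + 2*K)
(L(-9) + 99)² = (-9*(2 - 9) + 99)² = (-9*(-7) + 99)² = (63 + 99)² = 162² = 26244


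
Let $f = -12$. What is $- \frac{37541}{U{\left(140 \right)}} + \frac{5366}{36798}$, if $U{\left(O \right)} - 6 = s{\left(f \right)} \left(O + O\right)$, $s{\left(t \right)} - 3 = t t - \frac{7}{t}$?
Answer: $- \frac{1739490773}{2281255212} \approx -0.76252$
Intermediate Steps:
$s{\left(t \right)} = 3 + t^{2} - \frac{7}{t}$ ($s{\left(t \right)} = 3 + \left(t t - \frac{7}{t}\right) = 3 + \left(t^{2} - \frac{7}{t}\right) = 3 + t^{2} - \frac{7}{t}$)
$U{\left(O \right)} = 6 + \frac{1771 O}{6}$ ($U{\left(O \right)} = 6 + \left(3 + \left(-12\right)^{2} - \frac{7}{-12}\right) \left(O + O\right) = 6 + \left(3 + 144 - - \frac{7}{12}\right) 2 O = 6 + \left(3 + 144 + \frac{7}{12}\right) 2 O = 6 + \frac{1771 \cdot 2 O}{12} = 6 + \frac{1771 O}{6}$)
$- \frac{37541}{U{\left(140 \right)}} + \frac{5366}{36798} = - \frac{37541}{6 + \frac{1771}{6} \cdot 140} + \frac{5366}{36798} = - \frac{37541}{6 + \frac{123970}{3}} + 5366 \cdot \frac{1}{36798} = - \frac{37541}{\frac{123988}{3}} + \frac{2683}{18399} = \left(-37541\right) \frac{3}{123988} + \frac{2683}{18399} = - \frac{112623}{123988} + \frac{2683}{18399} = - \frac{1739490773}{2281255212}$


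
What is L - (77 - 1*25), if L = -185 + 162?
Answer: -75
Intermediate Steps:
L = -23
L - (77 - 1*25) = -23 - (77 - 1*25) = -23 - (77 - 25) = -23 - 1*52 = -23 - 52 = -75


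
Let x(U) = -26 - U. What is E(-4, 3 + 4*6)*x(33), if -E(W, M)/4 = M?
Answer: 6372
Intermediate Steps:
E(W, M) = -4*M
E(-4, 3 + 4*6)*x(33) = (-4*(3 + 4*6))*(-26 - 1*33) = (-4*(3 + 24))*(-26 - 33) = -4*27*(-59) = -108*(-59) = 6372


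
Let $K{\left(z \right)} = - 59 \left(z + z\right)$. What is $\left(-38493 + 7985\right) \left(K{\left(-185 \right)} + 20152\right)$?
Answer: $-1280786856$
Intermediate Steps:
$K{\left(z \right)} = - 118 z$ ($K{\left(z \right)} = - 59 \cdot 2 z = - 118 z$)
$\left(-38493 + 7985\right) \left(K{\left(-185 \right)} + 20152\right) = \left(-38493 + 7985\right) \left(\left(-118\right) \left(-185\right) + 20152\right) = - 30508 \left(21830 + 20152\right) = \left(-30508\right) 41982 = -1280786856$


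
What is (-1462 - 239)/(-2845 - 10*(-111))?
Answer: 1701/1735 ≈ 0.98040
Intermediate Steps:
(-1462 - 239)/(-2845 - 10*(-111)) = -1701/(-2845 + 1110) = -1701/(-1735) = -1701*(-1/1735) = 1701/1735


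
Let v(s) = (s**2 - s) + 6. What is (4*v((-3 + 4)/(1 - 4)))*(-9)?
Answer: -232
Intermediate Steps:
v(s) = 6 + s**2 - s
(4*v((-3 + 4)/(1 - 4)))*(-9) = (4*(6 + ((-3 + 4)/(1 - 4))**2 - (-3 + 4)/(1 - 4)))*(-9) = (4*(6 + (1/(-3))**2 - 1/(-3)))*(-9) = (4*(6 + (1*(-1/3))**2 - (-1)/3))*(-9) = (4*(6 + (-1/3)**2 - 1*(-1/3)))*(-9) = (4*(6 + 1/9 + 1/3))*(-9) = (4*(58/9))*(-9) = (232/9)*(-9) = -232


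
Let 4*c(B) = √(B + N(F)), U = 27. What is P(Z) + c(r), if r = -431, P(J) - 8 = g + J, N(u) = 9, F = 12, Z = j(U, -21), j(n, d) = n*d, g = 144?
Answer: -415 + I*√422/4 ≈ -415.0 + 5.1357*I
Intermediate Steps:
j(n, d) = d*n
Z = -567 (Z = -21*27 = -567)
P(J) = 152 + J (P(J) = 8 + (144 + J) = 152 + J)
c(B) = √(9 + B)/4 (c(B) = √(B + 9)/4 = √(9 + B)/4)
P(Z) + c(r) = (152 - 567) + √(9 - 431)/4 = -415 + √(-422)/4 = -415 + (I*√422)/4 = -415 + I*√422/4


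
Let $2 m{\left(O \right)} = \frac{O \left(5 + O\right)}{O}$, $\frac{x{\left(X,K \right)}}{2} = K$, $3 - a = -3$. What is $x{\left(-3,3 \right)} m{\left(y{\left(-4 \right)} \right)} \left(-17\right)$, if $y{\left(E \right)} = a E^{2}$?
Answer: $-5151$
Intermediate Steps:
$a = 6$ ($a = 3 - -3 = 3 + 3 = 6$)
$y{\left(E \right)} = 6 E^{2}$
$x{\left(X,K \right)} = 2 K$
$m{\left(O \right)} = \frac{5}{2} + \frac{O}{2}$ ($m{\left(O \right)} = \frac{O \left(5 + O\right) \frac{1}{O}}{2} = \frac{5 + O}{2} = \frac{5}{2} + \frac{O}{2}$)
$x{\left(-3,3 \right)} m{\left(y{\left(-4 \right)} \right)} \left(-17\right) = 2 \cdot 3 \left(\frac{5}{2} + \frac{6 \left(-4\right)^{2}}{2}\right) \left(-17\right) = 6 \left(\frac{5}{2} + \frac{6 \cdot 16}{2}\right) \left(-17\right) = 6 \left(\frac{5}{2} + \frac{1}{2} \cdot 96\right) \left(-17\right) = 6 \left(\frac{5}{2} + 48\right) \left(-17\right) = 6 \cdot \frac{101}{2} \left(-17\right) = 303 \left(-17\right) = -5151$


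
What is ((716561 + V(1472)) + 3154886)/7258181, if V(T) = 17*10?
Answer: 3871617/7258181 ≈ 0.53341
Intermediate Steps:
V(T) = 170
((716561 + V(1472)) + 3154886)/7258181 = ((716561 + 170) + 3154886)/7258181 = (716731 + 3154886)*(1/7258181) = 3871617*(1/7258181) = 3871617/7258181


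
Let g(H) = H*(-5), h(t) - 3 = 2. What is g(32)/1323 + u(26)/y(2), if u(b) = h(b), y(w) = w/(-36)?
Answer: -119230/1323 ≈ -90.121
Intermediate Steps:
y(w) = -w/36 (y(w) = w*(-1/36) = -w/36)
h(t) = 5 (h(t) = 3 + 2 = 5)
g(H) = -5*H
u(b) = 5
g(32)/1323 + u(26)/y(2) = -5*32/1323 + 5/((-1/36*2)) = -160*1/1323 + 5/(-1/18) = -160/1323 + 5*(-18) = -160/1323 - 90 = -119230/1323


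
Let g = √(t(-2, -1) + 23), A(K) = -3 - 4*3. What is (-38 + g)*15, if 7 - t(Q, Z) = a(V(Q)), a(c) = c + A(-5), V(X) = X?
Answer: -570 + 15*√47 ≈ -467.17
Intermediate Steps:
A(K) = -15 (A(K) = -3 - 12 = -15)
a(c) = -15 + c (a(c) = c - 15 = -15 + c)
t(Q, Z) = 22 - Q (t(Q, Z) = 7 - (-15 + Q) = 7 + (15 - Q) = 22 - Q)
g = √47 (g = √((22 - 1*(-2)) + 23) = √((22 + 2) + 23) = √(24 + 23) = √47 ≈ 6.8557)
(-38 + g)*15 = (-38 + √47)*15 = -570 + 15*√47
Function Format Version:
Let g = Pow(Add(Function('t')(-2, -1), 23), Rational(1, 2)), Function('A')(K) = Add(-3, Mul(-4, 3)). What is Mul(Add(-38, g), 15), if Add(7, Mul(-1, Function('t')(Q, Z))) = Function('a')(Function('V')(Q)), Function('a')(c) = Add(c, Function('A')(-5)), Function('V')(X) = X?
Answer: Add(-570, Mul(15, Pow(47, Rational(1, 2)))) ≈ -467.17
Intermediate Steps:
Function('A')(K) = -15 (Function('A')(K) = Add(-3, -12) = -15)
Function('a')(c) = Add(-15, c) (Function('a')(c) = Add(c, -15) = Add(-15, c))
Function('t')(Q, Z) = Add(22, Mul(-1, Q)) (Function('t')(Q, Z) = Add(7, Mul(-1, Add(-15, Q))) = Add(7, Add(15, Mul(-1, Q))) = Add(22, Mul(-1, Q)))
g = Pow(47, Rational(1, 2)) (g = Pow(Add(Add(22, Mul(-1, -2)), 23), Rational(1, 2)) = Pow(Add(Add(22, 2), 23), Rational(1, 2)) = Pow(Add(24, 23), Rational(1, 2)) = Pow(47, Rational(1, 2)) ≈ 6.8557)
Mul(Add(-38, g), 15) = Mul(Add(-38, Pow(47, Rational(1, 2))), 15) = Add(-570, Mul(15, Pow(47, Rational(1, 2))))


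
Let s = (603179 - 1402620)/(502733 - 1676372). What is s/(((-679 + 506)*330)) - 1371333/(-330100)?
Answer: 9188323036955573/2211770697335100 ≈ 4.1543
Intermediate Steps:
s = 799441/1173639 (s = -799441/(-1173639) = -799441*(-1/1173639) = 799441/1173639 ≈ 0.68116)
s/(((-679 + 506)*330)) - 1371333/(-330100) = 799441/(1173639*(((-679 + 506)*330))) - 1371333/(-330100) = 799441/(1173639*((-173*330))) - 1371333*(-1/330100) = (799441/1173639)/(-57090) + 1371333/330100 = (799441/1173639)*(-1/57090) + 1371333/330100 = -799441/67003050510 + 1371333/330100 = 9188323036955573/2211770697335100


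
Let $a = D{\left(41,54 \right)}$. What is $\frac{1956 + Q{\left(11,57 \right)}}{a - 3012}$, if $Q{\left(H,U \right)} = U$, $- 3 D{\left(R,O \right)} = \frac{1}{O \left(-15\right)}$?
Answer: $- \frac{4891590}{7319159} \approx -0.66833$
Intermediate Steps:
$D{\left(R,O \right)} = \frac{1}{45 O}$ ($D{\left(R,O \right)} = - \frac{1}{3 O \left(-15\right)} = - \frac{1}{3 \left(- 15 O\right)} = - \frac{\left(- \frac{1}{15}\right) \frac{1}{O}}{3} = \frac{1}{45 O}$)
$a = \frac{1}{2430}$ ($a = \frac{1}{45 \cdot 54} = \frac{1}{45} \cdot \frac{1}{54} = \frac{1}{2430} \approx 0.00041152$)
$\frac{1956 + Q{\left(11,57 \right)}}{a - 3012} = \frac{1956 + 57}{\frac{1}{2430} - 3012} = \frac{2013}{- \frac{7319159}{2430}} = 2013 \left(- \frac{2430}{7319159}\right) = - \frac{4891590}{7319159}$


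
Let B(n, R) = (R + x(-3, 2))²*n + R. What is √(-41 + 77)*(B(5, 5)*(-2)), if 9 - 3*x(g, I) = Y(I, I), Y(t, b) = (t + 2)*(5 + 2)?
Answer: -500/3 ≈ -166.67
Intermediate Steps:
Y(t, b) = 14 + 7*t (Y(t, b) = (2 + t)*7 = 14 + 7*t)
x(g, I) = -5/3 - 7*I/3 (x(g, I) = 3 - (14 + 7*I)/3 = 3 + (-14/3 - 7*I/3) = -5/3 - 7*I/3)
B(n, R) = R + n*(-19/3 + R)² (B(n, R) = (R + (-5/3 - 7/3*2))²*n + R = (R + (-5/3 - 14/3))²*n + R = (R - 19/3)²*n + R = (-19/3 + R)²*n + R = n*(-19/3 + R)² + R = R + n*(-19/3 + R)²)
√(-41 + 77)*(B(5, 5)*(-2)) = √(-41 + 77)*((5 + (⅑)*5*(-19 + 3*5)²)*(-2)) = √36*((5 + (⅑)*5*(-19 + 15)²)*(-2)) = 6*((5 + (⅑)*5*(-4)²)*(-2)) = 6*((5 + (⅑)*5*16)*(-2)) = 6*((5 + 80/9)*(-2)) = 6*((125/9)*(-2)) = 6*(-250/9) = -500/3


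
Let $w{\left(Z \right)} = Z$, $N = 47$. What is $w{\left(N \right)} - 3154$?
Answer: $-3107$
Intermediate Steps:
$w{\left(N \right)} - 3154 = 47 - 3154 = -3107$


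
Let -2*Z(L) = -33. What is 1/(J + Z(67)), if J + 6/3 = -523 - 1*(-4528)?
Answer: 2/8039 ≈ 0.00024879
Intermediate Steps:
Z(L) = 33/2 (Z(L) = -½*(-33) = 33/2)
J = 4003 (J = -2 + (-523 - 1*(-4528)) = -2 + (-523 + 4528) = -2 + 4005 = 4003)
1/(J + Z(67)) = 1/(4003 + 33/2) = 1/(8039/2) = 2/8039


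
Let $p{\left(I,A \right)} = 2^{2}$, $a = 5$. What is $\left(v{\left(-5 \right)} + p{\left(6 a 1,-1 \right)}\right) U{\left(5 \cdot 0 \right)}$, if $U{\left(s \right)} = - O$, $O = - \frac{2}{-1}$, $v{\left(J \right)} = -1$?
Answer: $-6$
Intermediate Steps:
$O = 2$ ($O = \left(-2\right) \left(-1\right) = 2$)
$p{\left(I,A \right)} = 4$
$U{\left(s \right)} = -2$ ($U{\left(s \right)} = \left(-1\right) 2 = -2$)
$\left(v{\left(-5 \right)} + p{\left(6 a 1,-1 \right)}\right) U{\left(5 \cdot 0 \right)} = \left(-1 + 4\right) \left(-2\right) = 3 \left(-2\right) = -6$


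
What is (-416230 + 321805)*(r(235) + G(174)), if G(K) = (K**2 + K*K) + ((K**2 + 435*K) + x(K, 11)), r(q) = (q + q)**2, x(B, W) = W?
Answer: -36582983325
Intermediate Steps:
r(q) = 4*q**2 (r(q) = (2*q)**2 = 4*q**2)
G(K) = 11 + 3*K**2 + 435*K (G(K) = (K**2 + K*K) + ((K**2 + 435*K) + 11) = (K**2 + K**2) + (11 + K**2 + 435*K) = 2*K**2 + (11 + K**2 + 435*K) = 11 + 3*K**2 + 435*K)
(-416230 + 321805)*(r(235) + G(174)) = (-416230 + 321805)*(4*235**2 + (11 + 3*174**2 + 435*174)) = -94425*(4*55225 + (11 + 3*30276 + 75690)) = -94425*(220900 + (11 + 90828 + 75690)) = -94425*(220900 + 166529) = -94425*387429 = -36582983325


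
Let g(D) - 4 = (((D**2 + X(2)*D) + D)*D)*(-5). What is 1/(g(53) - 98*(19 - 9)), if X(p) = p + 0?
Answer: -1/787496 ≈ -1.2698e-6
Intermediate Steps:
X(p) = p
g(D) = 4 - 5*D*(D**2 + 3*D) (g(D) = 4 + (((D**2 + 2*D) + D)*D)*(-5) = 4 + ((D**2 + 3*D)*D)*(-5) = 4 + (D*(D**2 + 3*D))*(-5) = 4 - 5*D*(D**2 + 3*D))
1/(g(53) - 98*(19 - 9)) = 1/((4 - 15*53**2 - 5*53**3) - 98*(19 - 9)) = 1/((4 - 15*2809 - 5*148877) - 98*10) = 1/((4 - 42135 - 744385) - 980) = 1/(-786516 - 980) = 1/(-787496) = -1/787496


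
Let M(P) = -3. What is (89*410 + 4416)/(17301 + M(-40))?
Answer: 20453/8649 ≈ 2.3648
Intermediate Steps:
(89*410 + 4416)/(17301 + M(-40)) = (89*410 + 4416)/(17301 - 3) = (36490 + 4416)/17298 = 40906*(1/17298) = 20453/8649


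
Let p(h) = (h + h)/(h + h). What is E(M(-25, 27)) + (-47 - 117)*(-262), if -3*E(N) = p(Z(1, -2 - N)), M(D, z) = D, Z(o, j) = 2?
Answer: 128903/3 ≈ 42968.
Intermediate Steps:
p(h) = 1 (p(h) = (2*h)/((2*h)) = (2*h)*(1/(2*h)) = 1)
E(N) = -1/3 (E(N) = -1/3*1 = -1/3)
E(M(-25, 27)) + (-47 - 117)*(-262) = -1/3 + (-47 - 117)*(-262) = -1/3 - 164*(-262) = -1/3 + 42968 = 128903/3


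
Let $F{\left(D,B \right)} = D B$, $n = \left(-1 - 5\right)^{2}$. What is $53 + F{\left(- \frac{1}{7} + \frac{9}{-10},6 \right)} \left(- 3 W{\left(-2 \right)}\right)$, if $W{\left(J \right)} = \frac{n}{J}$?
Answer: $- \frac{9971}{35} \approx -284.89$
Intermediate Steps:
$n = 36$ ($n = \left(-6\right)^{2} = 36$)
$F{\left(D,B \right)} = B D$
$W{\left(J \right)} = \frac{36}{J}$
$53 + F{\left(- \frac{1}{7} + \frac{9}{-10},6 \right)} \left(- 3 W{\left(-2 \right)}\right) = 53 + 6 \left(- \frac{1}{7} + \frac{9}{-10}\right) \left(- 3 \frac{36}{-2}\right) = 53 + 6 \left(\left(-1\right) \frac{1}{7} + 9 \left(- \frac{1}{10}\right)\right) \left(- 3 \cdot 36 \left(- \frac{1}{2}\right)\right) = 53 + 6 \left(- \frac{1}{7} - \frac{9}{10}\right) \left(\left(-3\right) \left(-18\right)\right) = 53 + 6 \left(- \frac{73}{70}\right) 54 = 53 - \frac{11826}{35} = - \frac{9971}{35}$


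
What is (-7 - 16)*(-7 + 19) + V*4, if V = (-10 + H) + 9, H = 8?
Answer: -248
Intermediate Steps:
V = 7 (V = (-10 + 8) + 9 = -2 + 9 = 7)
(-7 - 16)*(-7 + 19) + V*4 = (-7 - 16)*(-7 + 19) + 7*4 = -23*12 + 28 = -276 + 28 = -248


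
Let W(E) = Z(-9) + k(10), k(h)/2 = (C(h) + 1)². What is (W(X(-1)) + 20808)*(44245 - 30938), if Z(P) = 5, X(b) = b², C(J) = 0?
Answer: 276985205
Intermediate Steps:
k(h) = 2 (k(h) = 2*(0 + 1)² = 2*1² = 2*1 = 2)
W(E) = 7 (W(E) = 5 + 2 = 7)
(W(X(-1)) + 20808)*(44245 - 30938) = (7 + 20808)*(44245 - 30938) = 20815*13307 = 276985205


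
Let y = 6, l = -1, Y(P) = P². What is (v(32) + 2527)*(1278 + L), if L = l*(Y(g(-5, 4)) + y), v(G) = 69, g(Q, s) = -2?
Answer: 3291728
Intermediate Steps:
L = -10 (L = -((-2)² + 6) = -(4 + 6) = -1*10 = -10)
(v(32) + 2527)*(1278 + L) = (69 + 2527)*(1278 - 10) = 2596*1268 = 3291728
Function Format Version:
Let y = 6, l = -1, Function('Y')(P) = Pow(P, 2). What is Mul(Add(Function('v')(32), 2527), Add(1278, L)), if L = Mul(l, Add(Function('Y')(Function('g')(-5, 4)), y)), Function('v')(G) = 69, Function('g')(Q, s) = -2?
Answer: 3291728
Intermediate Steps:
L = -10 (L = Mul(-1, Add(Pow(-2, 2), 6)) = Mul(-1, Add(4, 6)) = Mul(-1, 10) = -10)
Mul(Add(Function('v')(32), 2527), Add(1278, L)) = Mul(Add(69, 2527), Add(1278, -10)) = Mul(2596, 1268) = 3291728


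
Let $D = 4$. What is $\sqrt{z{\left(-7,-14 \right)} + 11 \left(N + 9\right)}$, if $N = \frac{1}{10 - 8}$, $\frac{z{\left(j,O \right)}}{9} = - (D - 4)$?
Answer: $\frac{\sqrt{418}}{2} \approx 10.223$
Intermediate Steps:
$z{\left(j,O \right)} = 0$ ($z{\left(j,O \right)} = 9 \left(- (4 - 4)\right) = 9 \left(\left(-1\right) 0\right) = 9 \cdot 0 = 0$)
$N = \frac{1}{2} \approx 0.5$
$\sqrt{z{\left(-7,-14 \right)} + 11 \left(N + 9\right)} = \sqrt{0 + 11 \left(\frac{1}{2} + 9\right)} = \sqrt{0 + 11 \cdot \frac{19}{2}} = \sqrt{0 + \frac{209}{2}} = \sqrt{\frac{209}{2}} = \frac{\sqrt{418}}{2}$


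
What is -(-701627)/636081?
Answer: 701627/636081 ≈ 1.1030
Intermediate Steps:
-(-701627)/636081 = -1*(-701627/636081) = 701627/636081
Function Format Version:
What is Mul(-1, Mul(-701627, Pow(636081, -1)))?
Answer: Rational(701627, 636081) ≈ 1.1030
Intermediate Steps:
Mul(-1, Mul(-701627, Pow(636081, -1))) = Mul(-1, Mul(-701627, Rational(1, 636081))) = Mul(-1, Rational(-701627, 636081)) = Rational(701627, 636081)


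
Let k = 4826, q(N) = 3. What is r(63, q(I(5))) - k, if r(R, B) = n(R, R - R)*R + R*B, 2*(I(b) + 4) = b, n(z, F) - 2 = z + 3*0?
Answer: -542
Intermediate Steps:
n(z, F) = 2 + z (n(z, F) = 2 + (z + 3*0) = 2 + (z + 0) = 2 + z)
I(b) = -4 + b/2
r(R, B) = B*R + R*(2 + R) (r(R, B) = (2 + R)*R + R*B = R*(2 + R) + B*R = B*R + R*(2 + R))
r(63, q(I(5))) - k = 63*(2 + 3 + 63) - 1*4826 = 63*68 - 4826 = 4284 - 4826 = -542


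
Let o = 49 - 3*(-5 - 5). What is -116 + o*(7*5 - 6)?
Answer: 2175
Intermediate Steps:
o = 79 (o = 49 - 3*(-10) = 49 - 1*(-30) = 49 + 30 = 79)
-116 + o*(7*5 - 6) = -116 + 79*(7*5 - 6) = -116 + 79*(35 - 6) = -116 + 79*29 = -116 + 2291 = 2175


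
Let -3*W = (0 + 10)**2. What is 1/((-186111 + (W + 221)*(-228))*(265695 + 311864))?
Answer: -1/132202677541 ≈ -7.5641e-12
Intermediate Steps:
W = -100/3 (W = -(0 + 10)**2/3 = -1/3*10**2 = -1/3*100 = -100/3 ≈ -33.333)
1/((-186111 + (W + 221)*(-228))*(265695 + 311864)) = 1/((-186111 + (-100/3 + 221)*(-228))*(265695 + 311864)) = 1/((-186111 + (563/3)*(-228))*577559) = 1/((-186111 - 42788)*577559) = 1/(-228899*577559) = 1/(-132202677541) = -1/132202677541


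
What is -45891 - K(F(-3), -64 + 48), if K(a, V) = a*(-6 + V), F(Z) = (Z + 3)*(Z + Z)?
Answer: -45891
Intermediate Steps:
F(Z) = 2*Z*(3 + Z) (F(Z) = (3 + Z)*(2*Z) = 2*Z*(3 + Z))
-45891 - K(F(-3), -64 + 48) = -45891 - 2*(-3)*(3 - 3)*(-6 + (-64 + 48)) = -45891 - 2*(-3)*0*(-6 - 16) = -45891 - 0*(-22) = -45891 - 1*0 = -45891 + 0 = -45891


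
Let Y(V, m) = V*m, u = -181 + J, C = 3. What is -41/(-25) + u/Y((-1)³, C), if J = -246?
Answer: 10798/75 ≈ 143.97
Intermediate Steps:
u = -427 (u = -181 - 246 = -427)
-41/(-25) + u/Y((-1)³, C) = -41/(-25) - 427/((-1)³*3) = -41*(-1/25) - 427/((-1*3)) = 41/25 - 427/(-3) = 41/25 - 427*(-⅓) = 41/25 + 427/3 = 10798/75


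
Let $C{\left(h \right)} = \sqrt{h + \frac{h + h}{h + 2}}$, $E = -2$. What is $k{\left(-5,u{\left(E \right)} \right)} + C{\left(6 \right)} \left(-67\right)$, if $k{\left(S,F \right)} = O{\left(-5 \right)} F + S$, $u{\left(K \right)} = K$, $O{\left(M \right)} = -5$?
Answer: $5 - \frac{67 \sqrt{30}}{2} \approx -178.49$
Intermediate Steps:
$k{\left(S,F \right)} = S - 5 F$ ($k{\left(S,F \right)} = - 5 F + S = S - 5 F$)
$C{\left(h \right)} = \sqrt{h + \frac{2 h}{2 + h}}$
$k{\left(-5,u{\left(E \right)} \right)} + C{\left(6 \right)} \left(-67\right) = \left(-5 - -10\right) + \sqrt{\frac{6 \left(4 + 6\right)}{2 + 6}} \left(-67\right) = \left(-5 + 10\right) + \sqrt{6 \cdot \frac{1}{8} \cdot 10} \left(-67\right) = 5 + \sqrt{6 \cdot \frac{1}{8} \cdot 10} \left(-67\right) = 5 + \sqrt{\frac{15}{2}} \left(-67\right) = 5 + \frac{\sqrt{30}}{2} \left(-67\right) = 5 - \frac{67 \sqrt{30}}{2}$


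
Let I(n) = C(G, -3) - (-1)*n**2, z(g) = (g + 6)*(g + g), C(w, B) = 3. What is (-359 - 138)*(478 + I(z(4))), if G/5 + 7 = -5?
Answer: -3419857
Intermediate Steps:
G = -60 (G = -35 + 5*(-5) = -35 - 25 = -60)
z(g) = 2*g*(6 + g) (z(g) = (6 + g)*(2*g) = 2*g*(6 + g))
I(n) = 3 + n**2 (I(n) = 3 - (-1)*n**2 = 3 + n**2)
(-359 - 138)*(478 + I(z(4))) = (-359 - 138)*(478 + (3 + (2*4*(6 + 4))**2)) = -497*(478 + (3 + (2*4*10)**2)) = -497*(478 + (3 + 80**2)) = -497*(478 + (3 + 6400)) = -497*(478 + 6403) = -497*6881 = -3419857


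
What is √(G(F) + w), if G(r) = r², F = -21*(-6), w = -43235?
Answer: I*√27359 ≈ 165.41*I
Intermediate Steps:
F = 126
√(G(F) + w) = √(126² - 43235) = √(15876 - 43235) = √(-27359) = I*√27359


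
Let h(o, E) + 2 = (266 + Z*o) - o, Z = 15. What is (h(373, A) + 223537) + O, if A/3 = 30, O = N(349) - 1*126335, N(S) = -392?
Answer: 102296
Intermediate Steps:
O = -126727 (O = -392 - 1*126335 = -392 - 126335 = -126727)
A = 90 (A = 3*30 = 90)
h(o, E) = 264 + 14*o (h(o, E) = -2 + ((266 + 15*o) - o) = -2 + (266 + 14*o) = 264 + 14*o)
(h(373, A) + 223537) + O = ((264 + 14*373) + 223537) - 126727 = ((264 + 5222) + 223537) - 126727 = (5486 + 223537) - 126727 = 229023 - 126727 = 102296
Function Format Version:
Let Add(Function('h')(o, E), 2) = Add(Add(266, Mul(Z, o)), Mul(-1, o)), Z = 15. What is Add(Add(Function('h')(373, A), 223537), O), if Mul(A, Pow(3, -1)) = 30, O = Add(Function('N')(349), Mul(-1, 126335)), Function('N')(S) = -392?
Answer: 102296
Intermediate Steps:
O = -126727 (O = Add(-392, Mul(-1, 126335)) = Add(-392, -126335) = -126727)
A = 90 (A = Mul(3, 30) = 90)
Function('h')(o, E) = Add(264, Mul(14, o)) (Function('h')(o, E) = Add(-2, Add(Add(266, Mul(15, o)), Mul(-1, o))) = Add(-2, Add(266, Mul(14, o))) = Add(264, Mul(14, o)))
Add(Add(Function('h')(373, A), 223537), O) = Add(Add(Add(264, Mul(14, 373)), 223537), -126727) = Add(Add(Add(264, 5222), 223537), -126727) = Add(Add(5486, 223537), -126727) = Add(229023, -126727) = 102296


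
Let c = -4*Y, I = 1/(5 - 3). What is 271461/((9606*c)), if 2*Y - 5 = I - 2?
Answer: -90487/22414 ≈ -4.0371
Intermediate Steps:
I = 1/2 ≈ 0.50000
Y = 7/4 (Y = 5/2 + (1/2 - 2)/2 = 5/2 + (1/2)*(-3/2) = 5/2 - 3/4 = 7/4 ≈ 1.7500)
c = -7 (c = -4*7/4 = -7)
271461/((9606*c)) = 271461/((9606*(-7))) = 271461/(-67242) = 271461*(-1/67242) = -90487/22414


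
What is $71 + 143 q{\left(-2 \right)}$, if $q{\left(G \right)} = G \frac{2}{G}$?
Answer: $357$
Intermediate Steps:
$q{\left(G \right)} = 2$
$71 + 143 q{\left(-2 \right)} = 71 + 143 \cdot 2 = 71 + 286 = 357$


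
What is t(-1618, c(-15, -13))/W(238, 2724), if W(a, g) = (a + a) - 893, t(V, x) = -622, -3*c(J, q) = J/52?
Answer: 622/417 ≈ 1.4916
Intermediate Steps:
c(J, q) = -J/156 (c(J, q) = -J/(3*52) = -J/156)
W(a, g) = -893 + 2*a (W(a, g) = 2*a - 893 = -893 + 2*a)
t(-1618, c(-15, -13))/W(238, 2724) = -622/(-893 + 2*238) = -622/(-893 + 476) = -622/(-417) = -622*(-1/417) = 622/417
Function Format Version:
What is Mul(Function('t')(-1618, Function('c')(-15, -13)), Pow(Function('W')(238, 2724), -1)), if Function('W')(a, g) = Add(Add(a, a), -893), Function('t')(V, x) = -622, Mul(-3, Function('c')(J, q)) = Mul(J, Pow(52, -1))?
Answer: Rational(622, 417) ≈ 1.4916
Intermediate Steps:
Function('c')(J, q) = Mul(Rational(-1, 156), J) (Function('c')(J, q) = Mul(Rational(-1, 3), Mul(J, Pow(52, -1))) = Mul(Rational(-1, 3), Mul(J, Rational(1, 52))) = Mul(Rational(-1, 3), Mul(Rational(1, 52), J)) = Mul(Rational(-1, 156), J))
Function('W')(a, g) = Add(-893, Mul(2, a)) (Function('W')(a, g) = Add(Mul(2, a), -893) = Add(-893, Mul(2, a)))
Mul(Function('t')(-1618, Function('c')(-15, -13)), Pow(Function('W')(238, 2724), -1)) = Mul(-622, Pow(Add(-893, Mul(2, 238)), -1)) = Mul(-622, Pow(Add(-893, 476), -1)) = Mul(-622, Pow(-417, -1)) = Mul(-622, Rational(-1, 417)) = Rational(622, 417)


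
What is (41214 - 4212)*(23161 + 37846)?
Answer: 2257381014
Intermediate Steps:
(41214 - 4212)*(23161 + 37846) = 37002*61007 = 2257381014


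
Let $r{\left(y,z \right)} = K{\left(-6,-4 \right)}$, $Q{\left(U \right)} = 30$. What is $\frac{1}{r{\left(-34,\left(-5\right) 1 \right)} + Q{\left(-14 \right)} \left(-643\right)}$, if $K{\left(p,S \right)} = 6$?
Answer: $- \frac{1}{19284} \approx -5.1856 \cdot 10^{-5}$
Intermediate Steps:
$r{\left(y,z \right)} = 6$
$\frac{1}{r{\left(-34,\left(-5\right) 1 \right)} + Q{\left(-14 \right)} \left(-643\right)} = \frac{1}{6 + 30 \left(-643\right)} = \frac{1}{6 - 19290} = \frac{1}{-19284} = - \frac{1}{19284}$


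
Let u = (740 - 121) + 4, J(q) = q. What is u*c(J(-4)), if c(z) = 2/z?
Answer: -623/2 ≈ -311.50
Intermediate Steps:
u = 623 (u = 619 + 4 = 623)
u*c(J(-4)) = 623*(2/(-4)) = 623*(2*(-¼)) = 623*(-½) = -623/2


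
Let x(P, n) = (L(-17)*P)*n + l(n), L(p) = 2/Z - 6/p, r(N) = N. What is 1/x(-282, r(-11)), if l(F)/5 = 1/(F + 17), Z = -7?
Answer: 714/149491 ≈ 0.0047762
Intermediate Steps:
l(F) = 5/(17 + F) (l(F) = 5/(F + 17) = 5/(17 + F))
L(p) = -2/7 - 6/p (L(p) = 2/(-7) - 6/p = 2*(-⅐) - 6/p = -2/7 - 6/p)
x(P, n) = 5/(17 + n) + 8*P*n/119 (x(P, n) = ((-2/7 - 6/(-17))*P)*n + 5/(17 + n) = ((-2/7 - 6*(-1/17))*P)*n + 5/(17 + n) = ((-2/7 + 6/17)*P)*n + 5/(17 + n) = (8*P/119)*n + 5/(17 + n) = 8*P*n/119 + 5/(17 + n) = 5/(17 + n) + 8*P*n/119)
1/x(-282, r(-11)) = 1/((595 + 8*(-282)*(-11)*(17 - 11))/(119*(17 - 11))) = 1/((1/119)*(595 + 8*(-282)*(-11)*6)/6) = 1/((1/119)*(⅙)*(595 + 148896)) = 1/((1/119)*(⅙)*149491) = 1/(149491/714) = 714/149491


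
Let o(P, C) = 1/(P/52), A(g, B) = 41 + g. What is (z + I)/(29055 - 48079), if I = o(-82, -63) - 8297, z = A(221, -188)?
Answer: 329461/779984 ≈ 0.42239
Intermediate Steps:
z = 262 (z = 41 + 221 = 262)
o(P, C) = 52/P (o(P, C) = 1/(P*(1/52)) = 1/(P/52) = 52/P)
I = -340203/41 (I = 52/(-82) - 8297 = 52*(-1/82) - 8297 = -26/41 - 8297 = -340203/41 ≈ -8297.6)
(z + I)/(29055 - 48079) = (262 - 340203/41)/(29055 - 48079) = -329461/41/(-19024) = -329461/41*(-1/19024) = 329461/779984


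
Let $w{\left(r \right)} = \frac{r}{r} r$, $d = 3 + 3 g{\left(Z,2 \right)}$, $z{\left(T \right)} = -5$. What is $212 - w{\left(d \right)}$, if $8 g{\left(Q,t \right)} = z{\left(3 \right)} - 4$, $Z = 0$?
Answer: $\frac{1699}{8} \approx 212.38$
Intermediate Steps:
$g{\left(Q,t \right)} = - \frac{9}{8}$ ($g{\left(Q,t \right)} = \frac{-5 - 4}{8} = \frac{1}{8} \left(-9\right) = - \frac{9}{8}$)
$d = - \frac{3}{8}$ ($d = 3 + 3 \left(- \frac{9}{8}\right) = 3 - \frac{27}{8} = - \frac{3}{8} \approx -0.375$)
$w{\left(r \right)} = r$ ($w{\left(r \right)} = 1 r = r$)
$212 - w{\left(d \right)} = 212 - - \frac{3}{8} = 212 + \frac{3}{8} = \frac{1699}{8}$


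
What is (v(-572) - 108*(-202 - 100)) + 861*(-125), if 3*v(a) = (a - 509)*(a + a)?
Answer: 1011637/3 ≈ 3.3721e+5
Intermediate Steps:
v(a) = 2*a*(-509 + a)/3 (v(a) = ((a - 509)*(a + a))/3 = ((-509 + a)*(2*a))/3 = (2*a*(-509 + a))/3 = 2*a*(-509 + a)/3)
(v(-572) - 108*(-202 - 100)) + 861*(-125) = ((⅔)*(-572)*(-509 - 572) - 108*(-202 - 100)) + 861*(-125) = ((⅔)*(-572)*(-1081) - 108*(-302)) - 107625 = (1236664/3 + 32616) - 107625 = 1334512/3 - 107625 = 1011637/3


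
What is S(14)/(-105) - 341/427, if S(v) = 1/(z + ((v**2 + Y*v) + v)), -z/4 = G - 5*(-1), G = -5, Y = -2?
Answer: -930991/1165710 ≈ -0.79865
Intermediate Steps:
z = 0 (z = -4*(-5 - 5*(-1)) = -4*(-5 + 5) = -4*0 = 0)
S(v) = 1/(v**2 - v) (S(v) = 1/(0 + ((v**2 - 2*v) + v)) = 1/(0 + (v**2 - v)) = 1/(v**2 - v))
S(14)/(-105) - 341/427 = (1/(14*(-1 + 14)))/(-105) - 341/427 = ((1/14)/13)*(-1/105) - 341*1/427 = ((1/14)*(1/13))*(-1/105) - 341/427 = (1/182)*(-1/105) - 341/427 = -1/19110 - 341/427 = -930991/1165710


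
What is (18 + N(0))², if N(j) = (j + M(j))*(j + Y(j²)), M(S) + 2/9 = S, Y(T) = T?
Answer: 324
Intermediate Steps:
M(S) = -2/9 + S
N(j) = (-2/9 + 2*j)*(j + j²) (N(j) = (j + (-2/9 + j))*(j + j²) = (-2/9 + 2*j)*(j + j²))
(18 + N(0))² = (18 + (2/9)*0*(-1 + 8*0 + 9*0²))² = (18 + (2/9)*0*(-1 + 0 + 9*0))² = (18 + (2/9)*0*(-1 + 0 + 0))² = (18 + (2/9)*0*(-1))² = (18 + 0)² = 18² = 324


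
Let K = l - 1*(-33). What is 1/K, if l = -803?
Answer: -1/770 ≈ -0.0012987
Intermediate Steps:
K = -770 (K = -803 - 1*(-33) = -803 + 33 = -770)
1/K = 1/(-770) = -1/770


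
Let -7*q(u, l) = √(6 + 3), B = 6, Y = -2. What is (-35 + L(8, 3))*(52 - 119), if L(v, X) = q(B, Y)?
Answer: 16616/7 ≈ 2373.7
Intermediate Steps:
q(u, l) = -3/7 (q(u, l) = -√(6 + 3)/7 = -√9/7 = -⅐*3 = -3/7)
L(v, X) = -3/7
(-35 + L(8, 3))*(52 - 119) = (-35 - 3/7)*(52 - 119) = -248/7*(-67) = 16616/7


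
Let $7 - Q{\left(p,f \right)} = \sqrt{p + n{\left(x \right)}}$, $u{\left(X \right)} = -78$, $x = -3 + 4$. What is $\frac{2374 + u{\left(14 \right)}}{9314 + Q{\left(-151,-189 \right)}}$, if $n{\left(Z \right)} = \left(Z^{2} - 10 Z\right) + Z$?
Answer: $\frac{127387}{517150} + \frac{41 i \sqrt{159}}{1551450} \approx 0.24633 + 0.00033323 i$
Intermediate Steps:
$x = 1$
$n{\left(Z \right)} = Z^{2} - 9 Z$
$Q{\left(p,f \right)} = 7 - \sqrt{-8 + p}$ ($Q{\left(p,f \right)} = 7 - \sqrt{p + 1 \left(-9 + 1\right)} = 7 - \sqrt{p + 1 \left(-8\right)} = 7 - \sqrt{p - 8} = 7 - \sqrt{-8 + p}$)
$\frac{2374 + u{\left(14 \right)}}{9314 + Q{\left(-151,-189 \right)}} = \frac{2374 - 78}{9314 + \left(7 - \sqrt{-8 - 151}\right)} = \frac{2296}{9314 + \left(7 - \sqrt{-159}\right)} = \frac{2296}{9314 + \left(7 - i \sqrt{159}\right)} = \frac{2296}{9321 - i \sqrt{159}}$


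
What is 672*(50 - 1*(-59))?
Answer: 73248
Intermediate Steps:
672*(50 - 1*(-59)) = 672*(50 + 59) = 672*109 = 73248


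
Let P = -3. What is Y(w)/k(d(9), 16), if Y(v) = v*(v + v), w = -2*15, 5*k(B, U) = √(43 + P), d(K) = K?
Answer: 450*√10 ≈ 1423.0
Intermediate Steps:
k(B, U) = 2*√10/5 (k(B, U) = √(43 - 3)/5 = √40/5 = (2*√10)/5 = 2*√10/5)
w = -30
Y(v) = 2*v² (Y(v) = v*(2*v) = 2*v²)
Y(w)/k(d(9), 16) = (2*(-30)²)/((2*√10/5)) = (2*900)*(√10/4) = 1800*(√10/4) = 450*√10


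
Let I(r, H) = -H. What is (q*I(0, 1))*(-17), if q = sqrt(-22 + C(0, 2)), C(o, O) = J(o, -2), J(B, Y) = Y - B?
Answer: 34*I*sqrt(6) ≈ 83.283*I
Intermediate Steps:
C(o, O) = -2 - o
q = 2*I*sqrt(6) (q = sqrt(-22 + (-2 - 1*0)) = sqrt(-22 + (-2 + 0)) = sqrt(-22 - 2) = sqrt(-24) = 2*I*sqrt(6) ≈ 4.899*I)
(q*I(0, 1))*(-17) = ((2*I*sqrt(6))*(-1*1))*(-17) = ((2*I*sqrt(6))*(-1))*(-17) = -2*I*sqrt(6)*(-17) = 34*I*sqrt(6)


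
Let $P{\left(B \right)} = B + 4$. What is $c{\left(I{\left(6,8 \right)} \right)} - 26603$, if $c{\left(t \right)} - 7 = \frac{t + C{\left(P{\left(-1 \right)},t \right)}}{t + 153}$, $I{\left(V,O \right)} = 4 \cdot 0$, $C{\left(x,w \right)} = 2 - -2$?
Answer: $- \frac{4069184}{153} \approx -26596.0$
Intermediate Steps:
$P{\left(B \right)} = 4 + B$
$C{\left(x,w \right)} = 4$ ($C{\left(x,w \right)} = 2 + 2 = 4$)
$I{\left(V,O \right)} = 0$
$c{\left(t \right)} = 7 + \frac{4 + t}{153 + t}$ ($c{\left(t \right)} = 7 + \frac{t + 4}{t + 153} = 7 + \frac{4 + t}{153 + t}$)
$c{\left(I{\left(6,8 \right)} \right)} - 26603 = \frac{1075 + 8 \cdot 0}{153 + 0} - 26603 = \frac{1075 + 0}{153} - 26603 = \frac{1}{153} \cdot 1075 - 26603 = \frac{1075}{153} - 26603 = - \frac{4069184}{153}$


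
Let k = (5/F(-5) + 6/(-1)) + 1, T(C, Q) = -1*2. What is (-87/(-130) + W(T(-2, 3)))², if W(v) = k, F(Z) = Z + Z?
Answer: 98596/4225 ≈ 23.336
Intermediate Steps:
T(C, Q) = -2
F(Z) = 2*Z
k = -11/2 (k = (5/((2*(-5))) + 6/(-1)) + 1 = (5/(-10) + 6*(-1)) + 1 = (5*(-⅒) - 6) + 1 = (-½ - 6) + 1 = -13/2 + 1 = -11/2 ≈ -5.5000)
W(v) = -11/2
(-87/(-130) + W(T(-2, 3)))² = (-87/(-130) - 11/2)² = (-87*(-1/130) - 11/2)² = (87/130 - 11/2)² = (-314/65)² = 98596/4225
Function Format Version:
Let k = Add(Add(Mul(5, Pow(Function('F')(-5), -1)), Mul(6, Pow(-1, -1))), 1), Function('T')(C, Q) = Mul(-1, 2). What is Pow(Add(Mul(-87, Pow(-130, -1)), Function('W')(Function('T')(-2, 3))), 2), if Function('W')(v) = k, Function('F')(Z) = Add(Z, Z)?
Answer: Rational(98596, 4225) ≈ 23.336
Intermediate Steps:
Function('T')(C, Q) = -2
Function('F')(Z) = Mul(2, Z)
k = Rational(-11, 2) (k = Add(Add(Mul(5, Pow(Mul(2, -5), -1)), Mul(6, Pow(-1, -1))), 1) = Add(Add(Mul(5, Pow(-10, -1)), Mul(6, -1)), 1) = Add(Add(Mul(5, Rational(-1, 10)), -6), 1) = Add(Add(Rational(-1, 2), -6), 1) = Add(Rational(-13, 2), 1) = Rational(-11, 2) ≈ -5.5000)
Function('W')(v) = Rational(-11, 2)
Pow(Add(Mul(-87, Pow(-130, -1)), Function('W')(Function('T')(-2, 3))), 2) = Pow(Add(Mul(-87, Pow(-130, -1)), Rational(-11, 2)), 2) = Pow(Add(Mul(-87, Rational(-1, 130)), Rational(-11, 2)), 2) = Pow(Add(Rational(87, 130), Rational(-11, 2)), 2) = Pow(Rational(-314, 65), 2) = Rational(98596, 4225)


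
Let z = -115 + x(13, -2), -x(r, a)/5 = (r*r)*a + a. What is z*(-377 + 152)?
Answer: -356625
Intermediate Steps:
x(r, a) = -5*a - 5*a*r² (x(r, a) = -5*((r*r)*a + a) = -5*(r²*a + a) = -5*(a*r² + a) = -5*(a + a*r²) = -5*a - 5*a*r²)
z = 1585 (z = -115 - 5*(-2)*(1 + 13²) = -115 - 5*(-2)*(1 + 169) = -115 - 5*(-2)*170 = -115 + 1700 = 1585)
z*(-377 + 152) = 1585*(-377 + 152) = 1585*(-225) = -356625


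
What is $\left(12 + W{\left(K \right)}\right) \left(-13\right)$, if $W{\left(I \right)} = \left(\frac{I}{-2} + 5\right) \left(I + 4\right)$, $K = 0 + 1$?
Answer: $- \frac{897}{2} \approx -448.5$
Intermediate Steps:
$K = 1$
$W{\left(I \right)} = \left(4 + I\right) \left(5 - \frac{I}{2}\right)$ ($W{\left(I \right)} = \left(I \left(- \frac{1}{2}\right) + 5\right) \left(4 + I\right) = \left(- \frac{I}{2} + 5\right) \left(4 + I\right) = \left(5 - \frac{I}{2}\right) \left(4 + I\right) = \left(4 + I\right) \left(5 - \frac{I}{2}\right)$)
$\left(12 + W{\left(K \right)}\right) \left(-13\right) = \left(12 + \left(20 + 3 \cdot 1 - \frac{1^{2}}{2}\right)\right) \left(-13\right) = \left(12 + \left(20 + 3 - \frac{1}{2}\right)\right) \left(-13\right) = \left(12 + \frac{45}{2}\right) \left(-13\right) = \frac{69}{2} \left(-13\right) = - \frac{897}{2}$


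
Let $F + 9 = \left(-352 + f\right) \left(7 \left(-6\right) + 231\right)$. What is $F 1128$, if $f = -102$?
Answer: $-96799320$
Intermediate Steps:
$F = -85815$ ($F = -9 + \left(-352 - 102\right) \left(7 \left(-6\right) + 231\right) = -9 - 454 \left(-42 + 231\right) = -9 - 85806 = -85815$)
$F 1128 = \left(-85815\right) 1128 = -96799320$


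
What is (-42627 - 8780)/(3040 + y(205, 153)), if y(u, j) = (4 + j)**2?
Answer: -51407/27689 ≈ -1.8566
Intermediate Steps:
(-42627 - 8780)/(3040 + y(205, 153)) = (-42627 - 8780)/(3040 + (4 + 153)**2) = -51407/(3040 + 157**2) = -51407/(3040 + 24649) = -51407/27689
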